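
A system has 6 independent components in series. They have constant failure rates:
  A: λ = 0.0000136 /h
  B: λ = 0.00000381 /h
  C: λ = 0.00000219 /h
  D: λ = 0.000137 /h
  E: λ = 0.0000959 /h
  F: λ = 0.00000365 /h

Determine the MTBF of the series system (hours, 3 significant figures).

3900

Series of exponential components: λ_sys = Σ λ_i
λ_sys = 0.0000136 + 0.00000381 + 0.00000219 + 0.000137 + 0.0000959 + 0.00000365 = 2.5615e-04 /h
MTBF = 1 / λ_sys = 3900 h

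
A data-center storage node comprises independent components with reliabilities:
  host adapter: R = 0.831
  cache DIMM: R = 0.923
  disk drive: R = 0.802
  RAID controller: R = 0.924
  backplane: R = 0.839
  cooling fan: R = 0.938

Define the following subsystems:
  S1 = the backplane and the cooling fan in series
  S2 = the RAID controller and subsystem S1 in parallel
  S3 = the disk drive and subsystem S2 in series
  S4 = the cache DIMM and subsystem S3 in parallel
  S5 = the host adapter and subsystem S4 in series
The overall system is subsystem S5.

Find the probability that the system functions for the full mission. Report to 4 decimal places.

Series (backplane and cooling fan): 0.839000 × 0.938000 = 0.786982
Parallel (RAID controller and [0.786982]): 1 − (1 − 0.924000)(1 − 0.786982) = 0.983811
Series (disk drive and [0.983811]): 0.802000 × 0.983811 = 0.789016
Parallel (cache DIMM and [0.789016]): 1 − (1 − 0.923000)(1 − 0.789016) = 0.983754
Series (host adapter and [0.983754]): 0.831000 × 0.983754 = 0.8175

0.8175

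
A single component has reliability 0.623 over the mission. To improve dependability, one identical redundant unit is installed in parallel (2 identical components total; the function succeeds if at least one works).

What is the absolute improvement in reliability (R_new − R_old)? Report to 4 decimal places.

0.2349

R_before = 0.623
R_after = 1 − (1 − 0.623)^2 = 0.8579
ΔR = 0.8579 − 0.623 = 0.2349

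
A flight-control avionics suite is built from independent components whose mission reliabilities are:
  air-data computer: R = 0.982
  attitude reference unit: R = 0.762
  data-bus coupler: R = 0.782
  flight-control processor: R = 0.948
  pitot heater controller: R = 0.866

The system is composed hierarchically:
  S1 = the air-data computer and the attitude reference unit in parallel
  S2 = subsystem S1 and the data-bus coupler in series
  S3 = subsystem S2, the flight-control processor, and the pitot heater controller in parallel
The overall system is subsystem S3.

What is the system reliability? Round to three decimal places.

0.998

Parallel (air-data computer and attitude reference unit): 1 − (1 − 0.98200)(1 − 0.76200) = 0.99572
Series ([0.99572] and data-bus coupler): 0.99572 × 0.78200 = 0.77865
Parallel ([0.77865], flight-control processor, and pitot heater controller): 1 − (1 − 0.77865)(1 − 0.94800)(1 − 0.86600) = 0.998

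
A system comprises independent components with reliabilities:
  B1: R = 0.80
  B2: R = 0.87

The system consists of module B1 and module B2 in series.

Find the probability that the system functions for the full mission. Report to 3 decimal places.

0.696

Series (B1 and B2): 0.80000 × 0.87000 = 0.696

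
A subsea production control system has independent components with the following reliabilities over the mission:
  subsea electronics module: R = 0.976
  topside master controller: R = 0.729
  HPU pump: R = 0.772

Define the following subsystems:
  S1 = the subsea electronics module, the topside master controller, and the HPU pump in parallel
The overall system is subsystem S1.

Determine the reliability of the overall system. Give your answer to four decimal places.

0.9985

Parallel (subsea electronics module, topside master controller, and HPU pump): 1 − (1 − 0.976000)(1 − 0.729000)(1 − 0.772000) = 0.9985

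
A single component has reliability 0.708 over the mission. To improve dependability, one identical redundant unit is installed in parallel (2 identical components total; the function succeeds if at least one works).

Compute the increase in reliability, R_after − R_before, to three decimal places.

0.207

R_before = 0.708
R_after = 1 − (1 − 0.708)^2 = 0.915
ΔR = 0.915 − 0.708 = 0.207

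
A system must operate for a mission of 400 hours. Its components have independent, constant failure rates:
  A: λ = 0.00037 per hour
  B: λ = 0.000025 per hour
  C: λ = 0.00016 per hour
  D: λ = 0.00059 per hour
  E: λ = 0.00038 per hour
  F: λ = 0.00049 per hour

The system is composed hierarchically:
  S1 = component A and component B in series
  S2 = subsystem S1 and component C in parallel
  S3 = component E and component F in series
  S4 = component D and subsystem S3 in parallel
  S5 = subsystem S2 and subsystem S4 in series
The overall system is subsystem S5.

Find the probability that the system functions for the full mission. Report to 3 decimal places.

R(A) = exp(−0.00037 × 400) = 0.86243
R(B) = exp(−0.000025 × 400) = 0.99005
R(C) = exp(−0.00016 × 400) = 0.93800
R(D) = exp(−0.00059 × 400) = 0.78978
R(E) = exp(−0.00038 × 400) = 0.85899
R(F) = exp(−0.00049 × 400) = 0.82201
Series (A and B): 0.86243 × 0.99005 = 0.85385
Parallel ([0.85385] and C): 1 − (1 − 0.85385)(1 − 0.93800) = 0.99094
Series (E and F): 0.85899 × 0.82201 = 0.70610
Parallel (D and [0.70610]): 1 − (1 − 0.78978)(1 − 0.70610) = 0.93822
Series ([0.99094] and [0.93822]): 0.99094 × 0.93822 = 0.930

0.930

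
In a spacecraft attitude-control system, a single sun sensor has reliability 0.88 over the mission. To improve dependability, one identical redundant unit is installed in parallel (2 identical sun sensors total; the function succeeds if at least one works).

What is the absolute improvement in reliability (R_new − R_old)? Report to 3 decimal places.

0.106

R_before = 0.88
R_after = 1 − (1 − 0.88)^2 = 0.986
ΔR = 0.986 − 0.88 = 0.106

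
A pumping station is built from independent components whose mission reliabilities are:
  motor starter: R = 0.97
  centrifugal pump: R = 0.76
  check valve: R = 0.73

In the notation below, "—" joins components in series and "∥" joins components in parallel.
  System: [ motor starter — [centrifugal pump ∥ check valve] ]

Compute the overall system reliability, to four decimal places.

Parallel (centrifugal pump and check valve): 1 − (1 − 0.760000)(1 − 0.730000) = 0.935200
Series (motor starter and [0.935200]): 0.970000 × 0.935200 = 0.9071

0.9071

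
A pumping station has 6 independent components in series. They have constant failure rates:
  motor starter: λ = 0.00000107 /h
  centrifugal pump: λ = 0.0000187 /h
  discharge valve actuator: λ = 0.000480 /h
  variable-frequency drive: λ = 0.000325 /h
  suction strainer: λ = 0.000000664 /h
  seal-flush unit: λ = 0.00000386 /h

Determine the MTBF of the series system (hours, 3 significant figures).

1210

Series of exponential components: λ_sys = Σ λ_i
λ_sys = 0.00000107 + 0.0000187 + 0.000480 + 0.000325 + 0.000000664 + 0.00000386 = 8.2929e-04 /h
MTBF = 1 / λ_sys = 1210 h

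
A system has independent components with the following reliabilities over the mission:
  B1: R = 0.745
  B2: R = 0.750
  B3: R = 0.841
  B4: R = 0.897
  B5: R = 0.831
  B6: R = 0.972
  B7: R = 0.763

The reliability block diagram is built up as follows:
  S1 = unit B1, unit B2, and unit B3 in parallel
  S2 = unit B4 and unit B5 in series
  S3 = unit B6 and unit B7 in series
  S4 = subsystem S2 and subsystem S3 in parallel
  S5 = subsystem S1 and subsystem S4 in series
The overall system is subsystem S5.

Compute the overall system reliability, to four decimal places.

Parallel (B1, B2, and B3): 1 − (1 − 0.745000)(1 − 0.750000)(1 − 0.841000) = 0.989864
Series (B4 and B5): 0.897000 × 0.831000 = 0.745407
Series (B6 and B7): 0.972000 × 0.763000 = 0.741636
Parallel ([0.745407] and [0.741636]): 1 − (1 − 0.745407)(1 − 0.741636) = 0.934222
Series ([0.989864] and [0.934222]): 0.989864 × 0.934222 = 0.9248

0.9248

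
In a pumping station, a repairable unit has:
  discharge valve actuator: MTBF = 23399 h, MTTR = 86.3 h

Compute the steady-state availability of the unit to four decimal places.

A(discharge valve actuator) = MTBF/(MTBF+MTTR) = 23399/(23399+86.3) = 0.9963

0.9963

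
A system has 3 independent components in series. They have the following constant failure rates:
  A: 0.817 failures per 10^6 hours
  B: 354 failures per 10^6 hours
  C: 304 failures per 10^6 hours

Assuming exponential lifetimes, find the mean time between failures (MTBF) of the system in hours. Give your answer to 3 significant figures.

Series of exponential components: λ_sys = Σ λ_i
λ_sys = 0.000000817 + 0.000354 + 0.000304 = 6.5882e-04 /h
MTBF = 1 / λ_sys = 1520 h

1520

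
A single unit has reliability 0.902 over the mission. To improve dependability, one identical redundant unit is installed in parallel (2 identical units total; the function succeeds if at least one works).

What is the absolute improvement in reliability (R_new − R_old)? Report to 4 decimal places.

0.0884

R_before = 0.902
R_after = 1 − (1 − 0.902)^2 = 0.9904
ΔR = 0.9904 − 0.902 = 0.0884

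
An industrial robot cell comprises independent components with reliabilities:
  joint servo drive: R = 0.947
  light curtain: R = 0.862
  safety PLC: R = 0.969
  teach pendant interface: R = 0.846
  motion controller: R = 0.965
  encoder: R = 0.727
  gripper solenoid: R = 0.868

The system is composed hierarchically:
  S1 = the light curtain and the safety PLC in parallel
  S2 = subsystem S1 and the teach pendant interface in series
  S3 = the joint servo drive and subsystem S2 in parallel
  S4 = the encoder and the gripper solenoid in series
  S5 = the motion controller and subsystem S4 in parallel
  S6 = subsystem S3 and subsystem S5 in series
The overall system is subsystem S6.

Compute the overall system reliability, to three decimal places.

Parallel (light curtain and safety PLC): 1 − (1 − 0.86200)(1 − 0.96900) = 0.99572
Series ([0.99572] and teach pendant interface): 0.99572 × 0.84600 = 0.84238
Parallel (joint servo drive and [0.84238]): 1 − (1 − 0.94700)(1 − 0.84238) = 0.99165
Series (encoder and gripper solenoid): 0.72700 × 0.86800 = 0.63104
Parallel (motion controller and [0.63104]): 1 − (1 − 0.96500)(1 − 0.63104) = 0.98709
Series ([0.99165] and [0.98709]): 0.99165 × 0.98709 = 0.979

0.979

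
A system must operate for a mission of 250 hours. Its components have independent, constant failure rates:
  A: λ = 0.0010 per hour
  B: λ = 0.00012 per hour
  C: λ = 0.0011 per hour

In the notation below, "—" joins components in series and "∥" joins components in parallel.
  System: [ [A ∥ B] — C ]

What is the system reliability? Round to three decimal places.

0.755

R(A) = exp(−0.0010 × 250) = 0.77880
R(B) = exp(−0.00012 × 250) = 0.97045
R(C) = exp(−0.0011 × 250) = 0.75957
Parallel (A and B): 1 − (1 − 0.77880)(1 − 0.97045) = 0.99346
Series ([0.99346] and C): 0.99346 × 0.75957 = 0.755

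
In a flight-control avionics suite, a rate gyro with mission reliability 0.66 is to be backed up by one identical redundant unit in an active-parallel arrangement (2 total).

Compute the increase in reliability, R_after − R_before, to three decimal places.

0.224

R_before = 0.66
R_after = 1 − (1 − 0.66)^2 = 0.884
ΔR = 0.884 − 0.66 = 0.224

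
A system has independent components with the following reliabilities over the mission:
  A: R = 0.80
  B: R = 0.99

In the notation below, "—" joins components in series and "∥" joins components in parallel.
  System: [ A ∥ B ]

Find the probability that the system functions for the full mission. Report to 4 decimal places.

Parallel (A and B): 1 − (1 − 0.800000)(1 − 0.990000) = 0.9980

0.9980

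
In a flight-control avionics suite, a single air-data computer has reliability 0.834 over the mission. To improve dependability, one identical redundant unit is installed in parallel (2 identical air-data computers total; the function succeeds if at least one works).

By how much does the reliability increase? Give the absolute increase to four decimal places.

0.1384

R_before = 0.834
R_after = 1 − (1 − 0.834)^2 = 0.9724
ΔR = 0.9724 − 0.834 = 0.1384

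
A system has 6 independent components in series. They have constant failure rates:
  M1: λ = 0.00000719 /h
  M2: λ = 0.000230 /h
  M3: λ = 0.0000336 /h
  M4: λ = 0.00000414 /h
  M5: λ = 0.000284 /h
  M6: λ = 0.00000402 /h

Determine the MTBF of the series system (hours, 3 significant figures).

1780

Series of exponential components: λ_sys = Σ λ_i
λ_sys = 0.00000719 + 0.000230 + 0.0000336 + 0.00000414 + 0.000284 + 0.00000402 = 5.6295e-04 /h
MTBF = 1 / λ_sys = 1780 h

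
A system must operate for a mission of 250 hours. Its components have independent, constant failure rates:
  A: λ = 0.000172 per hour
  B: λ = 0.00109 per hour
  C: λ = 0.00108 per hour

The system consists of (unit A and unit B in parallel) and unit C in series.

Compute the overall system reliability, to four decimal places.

R(A) = exp(−0.000172 × 250) = 0.957911
R(B) = exp(−0.00109 × 250) = 0.761473
R(C) = exp(−0.00108 × 250) = 0.763379
Parallel (A and B): 1 − (1 − 0.957911)(1 − 0.761473) = 0.989961
Series ([0.989961] and C): 0.989961 × 0.763379 = 0.7557

0.7557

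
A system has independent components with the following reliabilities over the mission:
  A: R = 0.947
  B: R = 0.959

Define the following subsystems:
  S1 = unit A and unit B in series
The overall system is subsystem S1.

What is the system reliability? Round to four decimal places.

Series (A and B): 0.947000 × 0.959000 = 0.9082

0.9082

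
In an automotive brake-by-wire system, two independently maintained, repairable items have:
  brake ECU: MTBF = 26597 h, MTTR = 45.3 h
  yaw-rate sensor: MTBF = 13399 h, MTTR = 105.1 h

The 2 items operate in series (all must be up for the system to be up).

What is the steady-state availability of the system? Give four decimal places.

0.9905

A(brake ECU) = MTBF/(MTBF+MTTR) = 26597/(26597+45.3) = 0.998300
A(yaw-rate sensor) = MTBF/(MTBF+MTTR) = 13399/(13399+105.1) = 0.992217
Series availability: 0.998300 × 0.992217 = 0.9905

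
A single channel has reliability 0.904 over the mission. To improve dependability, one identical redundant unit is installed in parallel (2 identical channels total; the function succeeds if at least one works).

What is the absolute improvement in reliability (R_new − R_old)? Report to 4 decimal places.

0.0868

R_before = 0.904
R_after = 1 − (1 − 0.904)^2 = 0.9908
ΔR = 0.9908 − 0.904 = 0.0868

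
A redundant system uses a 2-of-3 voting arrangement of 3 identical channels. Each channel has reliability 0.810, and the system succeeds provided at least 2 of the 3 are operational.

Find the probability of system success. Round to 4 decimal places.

0.9054

R = Σ_{i=2}^{3} C(3,i) p^i (1−p)^{3−i} with p = 0.810
C(3,2)·0.810^2·0.190^1 = 0.373977
C(3,3)·0.810^3·0.190^0 = 0.531441
Sum = 0.9054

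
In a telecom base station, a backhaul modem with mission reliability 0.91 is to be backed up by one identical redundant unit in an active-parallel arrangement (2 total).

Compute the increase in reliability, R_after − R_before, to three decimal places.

R_before = 0.91
R_after = 1 − (1 − 0.91)^2 = 0.992
ΔR = 0.992 − 0.91 = 0.082

0.082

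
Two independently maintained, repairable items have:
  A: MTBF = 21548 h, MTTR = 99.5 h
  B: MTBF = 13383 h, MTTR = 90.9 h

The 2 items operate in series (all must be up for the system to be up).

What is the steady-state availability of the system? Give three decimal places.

0.989

A(A) = MTBF/(MTBF+MTTR) = 21548/(21548+99.5) = 0.995404
A(B) = MTBF/(MTBF+MTTR) = 13383/(13383+90.9) = 0.993254
Series availability: 0.995404 × 0.993254 = 0.989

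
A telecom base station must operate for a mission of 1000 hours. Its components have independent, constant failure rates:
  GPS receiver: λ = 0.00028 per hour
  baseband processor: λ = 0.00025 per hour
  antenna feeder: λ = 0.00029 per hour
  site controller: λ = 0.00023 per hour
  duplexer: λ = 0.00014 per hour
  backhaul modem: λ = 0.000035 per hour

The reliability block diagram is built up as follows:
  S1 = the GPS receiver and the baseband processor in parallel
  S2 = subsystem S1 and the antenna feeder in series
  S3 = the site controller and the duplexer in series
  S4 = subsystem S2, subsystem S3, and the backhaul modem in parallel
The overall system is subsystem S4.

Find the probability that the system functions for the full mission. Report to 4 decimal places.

R(GPS receiver) = exp(−0.00028 × 1000) = 0.755784
R(baseband processor) = exp(−0.00025 × 1000) = 0.778801
R(antenna feeder) = exp(−0.00029 × 1000) = 0.748264
R(site controller) = exp(−0.00023 × 1000) = 0.794534
R(duplexer) = exp(−0.00014 × 1000) = 0.869358
R(backhaul modem) = exp(−0.000035 × 1000) = 0.965605
Parallel (GPS receiver and baseband processor): 1 − (1 − 0.755784)(1 − 0.778801) = 0.945980
Series ([0.945980] and antenna feeder): 0.945980 × 0.748264 = 0.707843
Series (site controller and duplexer): 0.794534 × 0.869358 = 0.690734
Parallel ([0.707843], [0.690734], and backhaul modem): 1 − (1 − 0.707843)(1 − 0.690734)(1 − 0.965605) = 0.9969

0.9969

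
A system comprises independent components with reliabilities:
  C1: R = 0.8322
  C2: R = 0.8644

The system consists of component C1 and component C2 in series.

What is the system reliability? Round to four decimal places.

Series (C1 and C2): 0.832200 × 0.864400 = 0.7194

0.7194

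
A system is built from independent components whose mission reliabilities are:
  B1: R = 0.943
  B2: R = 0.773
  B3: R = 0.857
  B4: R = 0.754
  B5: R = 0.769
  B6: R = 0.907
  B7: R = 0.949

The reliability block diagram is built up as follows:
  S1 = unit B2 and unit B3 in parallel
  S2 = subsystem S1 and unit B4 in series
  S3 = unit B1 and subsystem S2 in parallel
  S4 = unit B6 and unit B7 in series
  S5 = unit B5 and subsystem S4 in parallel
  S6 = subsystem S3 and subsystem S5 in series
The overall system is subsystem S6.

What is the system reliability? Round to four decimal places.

Parallel (B2 and B3): 1 − (1 − 0.773000)(1 − 0.857000) = 0.967539
Series ([0.967539] and B4): 0.967539 × 0.754000 = 0.729524
Parallel (B1 and [0.729524]): 1 − (1 − 0.943000)(1 − 0.729524) = 0.984583
Series (B6 and B7): 0.907000 × 0.949000 = 0.860743
Parallel (B5 and [0.860743]): 1 − (1 − 0.769000)(1 − 0.860743) = 0.967832
Series ([0.984583] and [0.967832]): 0.984583 × 0.967832 = 0.9529

0.9529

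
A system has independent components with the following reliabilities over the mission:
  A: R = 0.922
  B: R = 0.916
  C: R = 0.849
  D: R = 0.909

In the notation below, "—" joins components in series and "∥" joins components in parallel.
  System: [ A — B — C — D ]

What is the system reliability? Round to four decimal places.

0.6518

Series (A, B, C, and D): 0.922000 × 0.916000 × 0.849000 × 0.909000 = 0.6518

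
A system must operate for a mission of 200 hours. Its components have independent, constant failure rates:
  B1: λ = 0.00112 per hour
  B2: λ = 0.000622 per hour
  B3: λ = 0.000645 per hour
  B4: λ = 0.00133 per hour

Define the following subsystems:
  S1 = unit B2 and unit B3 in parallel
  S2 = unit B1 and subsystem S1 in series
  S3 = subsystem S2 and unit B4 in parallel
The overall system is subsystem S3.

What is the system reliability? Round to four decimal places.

0.9505

R(B1) = exp(−0.00112 × 200) = 0.799315
R(B2) = exp(−0.000622 × 200) = 0.883027
R(B3) = exp(−0.000645 × 200) = 0.878974
R(B4) = exp(−0.00133 × 200) = 0.766439
Parallel (B2 and B3): 1 − (1 − 0.883027)(1 − 0.878974) = 0.985843
Series (B1 and [0.985843]): 0.799315 × 0.985843 = 0.787999
Parallel ([0.787999] and B4): 1 − (1 − 0.787999)(1 − 0.766439) = 0.9505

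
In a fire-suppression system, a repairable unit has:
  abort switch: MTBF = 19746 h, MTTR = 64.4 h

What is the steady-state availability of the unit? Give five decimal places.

0.99675

A(abort switch) = MTBF/(MTBF+MTTR) = 19746/(19746+64.4) = 0.99675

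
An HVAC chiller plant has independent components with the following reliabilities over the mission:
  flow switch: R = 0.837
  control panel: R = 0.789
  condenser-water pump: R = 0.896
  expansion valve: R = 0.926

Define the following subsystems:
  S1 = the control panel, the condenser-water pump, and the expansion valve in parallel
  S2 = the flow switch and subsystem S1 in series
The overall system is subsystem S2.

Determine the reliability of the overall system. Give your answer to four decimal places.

0.8356

Parallel (control panel, condenser-water pump, and expansion valve): 1 − (1 − 0.789000)(1 − 0.896000)(1 − 0.926000) = 0.998376
Series (flow switch and [0.998376]): 0.837000 × 0.998376 = 0.8356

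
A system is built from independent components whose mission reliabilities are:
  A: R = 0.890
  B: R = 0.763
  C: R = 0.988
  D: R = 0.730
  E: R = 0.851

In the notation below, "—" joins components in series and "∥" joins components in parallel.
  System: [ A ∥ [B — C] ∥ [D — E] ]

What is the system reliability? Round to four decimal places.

0.9897

Series (B and C): 0.763000 × 0.988000 = 0.753844
Series (D and E): 0.730000 × 0.851000 = 0.621230
Parallel (A, [0.753844], and [0.621230]): 1 − (1 − 0.890000)(1 − 0.753844)(1 − 0.621230) = 0.9897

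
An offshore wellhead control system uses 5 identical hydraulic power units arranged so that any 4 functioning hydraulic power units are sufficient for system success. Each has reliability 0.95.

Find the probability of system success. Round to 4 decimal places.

0.9774

R = Σ_{i=4}^{5} C(5,i) p^i (1−p)^{5−i} with p = 0.95
C(5,4)·0.95^4·0.05^1 = 0.203627
C(5,5)·0.95^5·0.05^0 = 0.773781
Sum = 0.9774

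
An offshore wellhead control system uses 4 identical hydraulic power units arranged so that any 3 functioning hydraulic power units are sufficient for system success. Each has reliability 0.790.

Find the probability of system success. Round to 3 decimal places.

R = Σ_{i=3}^{4} C(4,i) p^i (1−p)^{4−i} with p = 0.790
C(4,3)·0.790^3·0.210^1 = 0.41415
C(4,4)·0.790^4·0.210^0 = 0.38950
Sum = 0.804

0.804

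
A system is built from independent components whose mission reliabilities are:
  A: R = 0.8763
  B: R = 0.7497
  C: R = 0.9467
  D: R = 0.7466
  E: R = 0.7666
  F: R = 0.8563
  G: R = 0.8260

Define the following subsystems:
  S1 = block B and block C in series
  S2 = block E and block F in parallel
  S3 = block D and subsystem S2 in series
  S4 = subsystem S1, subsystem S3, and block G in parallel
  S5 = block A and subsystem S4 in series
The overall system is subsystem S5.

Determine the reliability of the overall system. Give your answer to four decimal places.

Series (B and C): 0.749700 × 0.946700 = 0.709741
Parallel (E and F): 1 − (1 − 0.766600)(1 − 0.856300) = 0.966460
Series (D and [0.966460]): 0.746600 × 0.966460 = 0.721559
Parallel ([0.709741], [0.721559], and G): 1 − (1 − 0.709741)(1 − 0.721559)(1 − 0.826000) = 0.985937
Series (A and [0.985937]): 0.876300 × 0.985937 = 0.8640

0.8640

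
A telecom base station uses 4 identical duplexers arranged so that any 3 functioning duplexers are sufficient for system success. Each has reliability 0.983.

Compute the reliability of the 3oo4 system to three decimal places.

0.998

R = Σ_{i=3}^{4} C(4,i) p^i (1−p)^{4−i} with p = 0.983
C(4,3)·0.983^3·0.017^1 = 0.06459
C(4,4)·0.983^4·0.017^0 = 0.93371
Sum = 0.998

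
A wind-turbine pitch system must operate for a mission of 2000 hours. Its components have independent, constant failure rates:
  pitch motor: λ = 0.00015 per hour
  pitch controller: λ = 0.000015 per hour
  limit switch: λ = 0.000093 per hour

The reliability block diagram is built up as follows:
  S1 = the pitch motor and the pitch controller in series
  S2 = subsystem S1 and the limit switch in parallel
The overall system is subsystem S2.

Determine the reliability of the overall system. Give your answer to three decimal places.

0.952

R(pitch motor) = exp(−0.00015 × 2000) = 0.74082
R(pitch controller) = exp(−0.000015 × 2000) = 0.97045
R(limit switch) = exp(−0.000093 × 2000) = 0.83027
Series (pitch motor and pitch controller): 0.74082 × 0.97045 = 0.71893
Parallel ([0.71893] and limit switch): 1 − (1 − 0.71893)(1 − 0.83027) = 0.952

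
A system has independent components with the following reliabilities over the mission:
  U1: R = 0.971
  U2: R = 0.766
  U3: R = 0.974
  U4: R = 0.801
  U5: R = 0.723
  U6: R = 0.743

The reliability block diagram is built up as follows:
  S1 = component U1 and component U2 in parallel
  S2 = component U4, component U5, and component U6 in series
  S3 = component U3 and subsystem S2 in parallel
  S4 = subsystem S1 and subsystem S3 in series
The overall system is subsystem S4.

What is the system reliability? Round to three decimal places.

Parallel (U1 and U2): 1 − (1 − 0.97100)(1 − 0.76600) = 0.99321
Series (U4, U5, and U6): 0.80100 × 0.72300 × 0.74300 = 0.43029
Parallel (U3 and [0.43029]): 1 − (1 − 0.97400)(1 − 0.43029) = 0.98519
Series ([0.99321] and [0.98519]): 0.99321 × 0.98519 = 0.979

0.979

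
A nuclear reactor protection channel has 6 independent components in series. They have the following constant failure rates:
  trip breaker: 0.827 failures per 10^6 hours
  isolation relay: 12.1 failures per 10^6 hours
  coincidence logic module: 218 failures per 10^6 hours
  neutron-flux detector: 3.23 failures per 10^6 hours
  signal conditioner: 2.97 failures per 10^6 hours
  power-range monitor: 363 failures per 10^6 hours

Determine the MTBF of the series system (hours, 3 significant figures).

Series of exponential components: λ_sys = Σ λ_i
λ_sys = 0.000000827 + 0.0000121 + 0.000218 + 0.00000323 + 0.00000297 + 0.000363 = 6.0013e-04 /h
MTBF = 1 / λ_sys = 1670 h

1670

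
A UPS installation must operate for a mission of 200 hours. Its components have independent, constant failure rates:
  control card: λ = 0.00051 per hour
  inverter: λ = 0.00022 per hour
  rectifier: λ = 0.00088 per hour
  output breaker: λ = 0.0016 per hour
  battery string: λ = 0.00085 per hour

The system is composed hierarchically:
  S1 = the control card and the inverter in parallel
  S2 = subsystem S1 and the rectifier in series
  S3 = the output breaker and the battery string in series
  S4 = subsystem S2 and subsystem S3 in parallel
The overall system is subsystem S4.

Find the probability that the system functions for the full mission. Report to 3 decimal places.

R(control card) = exp(−0.00051 × 200) = 0.90303
R(inverter) = exp(−0.00022 × 200) = 0.95695
R(rectifier) = exp(−0.00088 × 200) = 0.83862
R(output breaker) = exp(−0.0016 × 200) = 0.72615
R(battery string) = exp(−0.00085 × 200) = 0.84366
Parallel (control card and inverter): 1 − (1 − 0.90303)(1 − 0.95695) = 0.99583
Series ([0.99583] and rectifier): 0.99583 × 0.83862 = 0.83512
Series (output breaker and battery string): 0.72615 × 0.84366 = 0.61262
Parallel ([0.83512] and [0.61262]): 1 − (1 − 0.83512)(1 − 0.61262) = 0.936

0.936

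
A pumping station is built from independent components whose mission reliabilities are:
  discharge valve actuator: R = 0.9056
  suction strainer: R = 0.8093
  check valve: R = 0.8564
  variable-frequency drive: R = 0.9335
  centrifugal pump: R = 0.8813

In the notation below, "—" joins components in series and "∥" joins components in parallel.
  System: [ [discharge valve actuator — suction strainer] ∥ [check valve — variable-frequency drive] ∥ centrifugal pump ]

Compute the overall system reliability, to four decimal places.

Series (discharge valve actuator and suction strainer): 0.905600 × 0.809300 = 0.732902
Series (check valve and variable-frequency drive): 0.856400 × 0.933500 = 0.799449
Parallel ([0.732902], [0.799449], and centrifugal pump): 1 − (1 − 0.732902)(1 − 0.799449)(1 − 0.881300) = 0.9936

0.9936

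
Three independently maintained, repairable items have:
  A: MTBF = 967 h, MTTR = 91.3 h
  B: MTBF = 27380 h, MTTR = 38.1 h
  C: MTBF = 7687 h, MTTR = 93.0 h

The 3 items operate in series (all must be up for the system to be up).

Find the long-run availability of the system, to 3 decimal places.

0.902

A(A) = MTBF/(MTBF+MTTR) = 967/(967+91.3) = 0.913730
A(B) = MTBF/(MTBF+MTTR) = 27380/(27380+38.1) = 0.998610
A(C) = MTBF/(MTBF+MTTR) = 7687/(7687+93.0) = 0.988046
Series availability: 0.913730 × 0.998610 × 0.988046 = 0.902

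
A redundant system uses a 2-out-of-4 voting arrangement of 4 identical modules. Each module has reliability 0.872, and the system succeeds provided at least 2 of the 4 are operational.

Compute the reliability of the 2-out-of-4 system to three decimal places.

R = Σ_{i=2}^{4} C(4,i) p^i (1−p)^{4−i} with p = 0.872
C(4,2)·0.872^2·0.128^2 = 0.07475
C(4,3)·0.872^3·0.128^1 = 0.33948
C(4,4)·0.872^4·0.128^0 = 0.57818
Sum = 0.992

0.992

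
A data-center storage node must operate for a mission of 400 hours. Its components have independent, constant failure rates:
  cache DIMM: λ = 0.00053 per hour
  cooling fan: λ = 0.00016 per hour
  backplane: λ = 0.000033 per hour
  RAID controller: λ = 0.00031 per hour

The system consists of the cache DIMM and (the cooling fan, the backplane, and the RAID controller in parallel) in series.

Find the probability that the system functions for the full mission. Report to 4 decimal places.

0.8089

R(cache DIMM) = exp(−0.00053 × 400) = 0.808965
R(cooling fan) = exp(−0.00016 × 400) = 0.938005
R(backplane) = exp(−0.000033 × 400) = 0.986887
R(RAID controller) = exp(−0.00031 × 400) = 0.883380
Parallel (cooling fan, backplane, and RAID controller): 1 − (1 − 0.938005)(1 − 0.986887)(1 − 0.883380) = 0.999905
Series (cache DIMM and [0.999905]): 0.808965 × 0.999905 = 0.8089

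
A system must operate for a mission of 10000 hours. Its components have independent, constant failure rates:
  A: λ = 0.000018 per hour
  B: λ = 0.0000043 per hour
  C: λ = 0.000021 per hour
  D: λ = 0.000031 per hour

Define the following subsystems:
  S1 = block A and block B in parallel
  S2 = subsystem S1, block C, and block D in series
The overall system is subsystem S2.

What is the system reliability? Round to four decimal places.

R(A) = exp(−0.000018 × 10000) = 0.835270
R(B) = exp(−0.0000043 × 10000) = 0.957911
R(C) = exp(−0.000021 × 10000) = 0.810584
R(D) = exp(−0.000031 × 10000) = 0.733447
Parallel (A and B): 1 − (1 − 0.835270)(1 − 0.957911) = 0.993067
Series ([0.993067], C, and D): 0.993067 × 0.810584 × 0.733447 = 0.5904

0.5904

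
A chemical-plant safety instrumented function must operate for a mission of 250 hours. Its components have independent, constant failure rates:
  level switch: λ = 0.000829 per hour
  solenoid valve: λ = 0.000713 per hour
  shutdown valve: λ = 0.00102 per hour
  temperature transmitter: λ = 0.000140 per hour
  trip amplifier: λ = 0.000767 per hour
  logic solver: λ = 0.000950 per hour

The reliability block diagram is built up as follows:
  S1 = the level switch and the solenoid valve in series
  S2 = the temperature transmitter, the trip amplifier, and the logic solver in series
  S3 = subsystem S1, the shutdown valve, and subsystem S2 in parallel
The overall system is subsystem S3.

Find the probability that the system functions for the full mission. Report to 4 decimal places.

R(level switch) = exp(−0.000829 × 250) = 0.812816
R(solenoid valve) = exp(−0.000713 × 250) = 0.836733
R(shutdown valve) = exp(−0.00102 × 250) = 0.774916
R(temperature transmitter) = exp(−0.000140 × 250) = 0.965605
R(trip amplifier) = exp(−0.000767 × 250) = 0.825513
R(logic solver) = exp(−0.000950 × 250) = 0.788597
Series (level switch and solenoid valve): 0.812816 × 0.836733 = 0.680110
Series (temperature transmitter, trip amplifier, and logic solver): 0.965605 × 0.825513 × 0.788597 = 0.628606
Parallel ([0.680110], shutdown valve, and [0.628606]): 1 − (1 − 0.680110)(1 − 0.774916)(1 − 0.628606) = 0.9733

0.9733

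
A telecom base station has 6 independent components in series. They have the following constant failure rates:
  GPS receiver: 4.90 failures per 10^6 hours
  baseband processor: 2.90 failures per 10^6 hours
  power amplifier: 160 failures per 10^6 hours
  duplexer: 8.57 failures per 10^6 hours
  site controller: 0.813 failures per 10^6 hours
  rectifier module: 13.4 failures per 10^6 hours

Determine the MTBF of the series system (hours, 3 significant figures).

Series of exponential components: λ_sys = Σ λ_i
λ_sys = 0.00000490 + 0.00000290 + 0.000160 + 0.00000857 + 0.000000813 + 0.0000134 = 1.9058e-04 /h
MTBF = 1 / λ_sys = 5250 h

5250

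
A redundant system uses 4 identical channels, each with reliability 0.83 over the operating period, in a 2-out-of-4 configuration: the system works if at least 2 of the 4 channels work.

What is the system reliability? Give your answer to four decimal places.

R = Σ_{i=2}^{4} C(4,i) p^i (1−p)^{4−i} with p = 0.83
C(4,2)·0.83^2·0.17^2 = 0.119455
C(4,3)·0.83^3·0.17^1 = 0.388815
C(4,4)·0.83^4·0.17^0 = 0.474583
Sum = 0.9829

0.9829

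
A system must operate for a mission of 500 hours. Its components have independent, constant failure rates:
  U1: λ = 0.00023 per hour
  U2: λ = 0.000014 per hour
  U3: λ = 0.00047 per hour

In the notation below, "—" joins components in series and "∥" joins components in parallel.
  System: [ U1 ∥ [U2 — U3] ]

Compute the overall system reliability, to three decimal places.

0.977

R(U1) = exp(−0.00023 × 500) = 0.89137
R(U2) = exp(−0.000014 × 500) = 0.99302
R(U3) = exp(−0.00047 × 500) = 0.79057
Series (U2 and U3): 0.99302 × 0.79057 = 0.78505
Parallel (U1 and [0.78505]): 1 − (1 − 0.89137)(1 − 0.78505) = 0.977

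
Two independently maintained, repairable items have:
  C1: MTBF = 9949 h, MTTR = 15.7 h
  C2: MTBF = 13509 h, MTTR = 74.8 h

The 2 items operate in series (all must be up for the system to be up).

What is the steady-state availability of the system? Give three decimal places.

0.993

A(C1) = MTBF/(MTBF+MTTR) = 9949/(9949+15.7) = 0.998424
A(C2) = MTBF/(MTBF+MTTR) = 13509/(13509+74.8) = 0.994493
Series availability: 0.998424 × 0.994493 = 0.993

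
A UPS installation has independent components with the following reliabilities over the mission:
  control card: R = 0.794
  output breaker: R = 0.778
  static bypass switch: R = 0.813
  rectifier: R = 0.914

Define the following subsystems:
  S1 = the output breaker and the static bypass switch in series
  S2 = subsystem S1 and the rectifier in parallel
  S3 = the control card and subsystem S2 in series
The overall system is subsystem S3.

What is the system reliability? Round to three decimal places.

Series (output breaker and static bypass switch): 0.77800 × 0.81300 = 0.63251
Parallel ([0.63251] and rectifier): 1 − (1 − 0.63251)(1 − 0.91400) = 0.96840
Series (control card and [0.96840]): 0.79400 × 0.96840 = 0.769

0.769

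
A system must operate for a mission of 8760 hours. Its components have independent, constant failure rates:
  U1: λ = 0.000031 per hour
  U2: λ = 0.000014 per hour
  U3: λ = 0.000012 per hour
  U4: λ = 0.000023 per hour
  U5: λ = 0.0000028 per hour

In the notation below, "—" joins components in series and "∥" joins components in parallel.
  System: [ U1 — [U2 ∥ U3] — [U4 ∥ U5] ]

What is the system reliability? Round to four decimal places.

R(U1) = exp(−0.000031 × 8760) = 0.762190
R(U2) = exp(−0.000014 × 8760) = 0.884582
R(U3) = exp(−0.000012 × 8760) = 0.900216
R(U4) = exp(−0.000023 × 8760) = 0.817520
R(U5) = exp(−0.0000028 × 8760) = 0.975770
Parallel (U2 and U3): 1 − (1 − 0.884582)(1 − 0.900216) = 0.988483
Parallel (U4 and U5): 1 − (1 − 0.817520)(1 − 0.975770) = 0.995579
Series (U1, [0.988483], and [0.995579]): 0.762190 × 0.988483 × 0.995579 = 0.7501

0.7501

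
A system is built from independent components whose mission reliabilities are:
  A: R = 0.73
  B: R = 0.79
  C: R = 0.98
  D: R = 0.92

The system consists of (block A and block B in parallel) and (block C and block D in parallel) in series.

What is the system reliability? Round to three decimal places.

0.942

Parallel (A and B): 1 − (1 − 0.73000)(1 − 0.79000) = 0.94330
Parallel (C and D): 1 − (1 − 0.98000)(1 − 0.92000) = 0.99840
Series ([0.94330] and [0.99840]): 0.94330 × 0.99840 = 0.942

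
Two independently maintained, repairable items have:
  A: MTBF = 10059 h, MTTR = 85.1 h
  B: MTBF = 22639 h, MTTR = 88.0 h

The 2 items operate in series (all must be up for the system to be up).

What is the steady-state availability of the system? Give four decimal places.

0.9878

A(A) = MTBF/(MTBF+MTTR) = 10059/(10059+85.1) = 0.991611
A(B) = MTBF/(MTBF+MTTR) = 22639/(22639+88.0) = 0.996128
Series availability: 0.991611 × 0.996128 = 0.9878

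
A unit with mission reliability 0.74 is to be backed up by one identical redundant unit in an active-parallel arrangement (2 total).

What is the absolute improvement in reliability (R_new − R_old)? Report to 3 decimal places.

R_before = 0.74
R_after = 1 − (1 − 0.74)^2 = 0.932
ΔR = 0.932 − 0.74 = 0.192

0.192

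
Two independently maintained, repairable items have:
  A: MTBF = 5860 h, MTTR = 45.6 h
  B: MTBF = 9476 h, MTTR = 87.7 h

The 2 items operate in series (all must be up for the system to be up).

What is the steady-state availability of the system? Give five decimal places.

A(A) = MTBF/(MTBF+MTTR) = 5860/(5860+45.6) = 0.992279
A(B) = MTBF/(MTBF+MTTR) = 9476/(9476+87.7) = 0.990830
Series availability: 0.992279 × 0.990830 = 0.98318

0.98318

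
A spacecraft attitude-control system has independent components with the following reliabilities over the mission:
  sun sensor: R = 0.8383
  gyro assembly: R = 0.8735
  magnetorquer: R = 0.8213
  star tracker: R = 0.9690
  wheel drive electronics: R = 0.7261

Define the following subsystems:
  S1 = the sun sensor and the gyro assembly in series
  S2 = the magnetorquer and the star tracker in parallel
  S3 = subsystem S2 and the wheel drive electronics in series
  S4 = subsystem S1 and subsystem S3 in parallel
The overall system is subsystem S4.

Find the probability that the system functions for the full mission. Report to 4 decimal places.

Series (sun sensor and gyro assembly): 0.838300 × 0.873500 = 0.732255
Parallel (magnetorquer and star tracker): 1 − (1 − 0.821300)(1 − 0.969000) = 0.994460
Series ([0.994460] and wheel drive electronics): 0.994460 × 0.726100 = 0.722077
Parallel ([0.732255] and [0.722077]): 1 − (1 − 0.732255)(1 − 0.722077) = 0.9256

0.9256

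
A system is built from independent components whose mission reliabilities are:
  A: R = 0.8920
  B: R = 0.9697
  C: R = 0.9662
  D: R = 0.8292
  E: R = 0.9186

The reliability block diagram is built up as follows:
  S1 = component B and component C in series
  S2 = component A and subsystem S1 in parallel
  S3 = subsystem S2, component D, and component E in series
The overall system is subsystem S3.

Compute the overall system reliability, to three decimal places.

0.757

Series (B and C): 0.96970 × 0.96620 = 0.93692
Parallel (A and [0.93692]): 1 − (1 − 0.89200)(1 − 0.93692) = 0.99319
Series ([0.99319], D, and E): 0.99319 × 0.82920 × 0.91860 = 0.757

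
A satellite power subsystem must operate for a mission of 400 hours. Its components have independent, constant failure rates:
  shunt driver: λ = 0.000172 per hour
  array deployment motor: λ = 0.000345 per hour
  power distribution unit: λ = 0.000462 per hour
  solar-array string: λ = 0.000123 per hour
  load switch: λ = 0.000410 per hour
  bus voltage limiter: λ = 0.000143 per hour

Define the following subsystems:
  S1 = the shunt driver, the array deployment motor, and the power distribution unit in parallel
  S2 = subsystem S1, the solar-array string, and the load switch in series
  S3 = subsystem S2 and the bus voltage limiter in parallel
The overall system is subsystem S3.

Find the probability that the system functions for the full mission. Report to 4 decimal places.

R(shunt driver) = exp(−0.000172 × 400) = 0.933513
R(array deployment motor) = exp(−0.000345 × 400) = 0.871099
R(power distribution unit) = exp(−0.000462 × 400) = 0.831271
R(solar-array string) = exp(−0.000123 × 400) = 0.951991
R(load switch) = exp(−0.000410 × 400) = 0.848742
R(bus voltage limiter) = exp(−0.000143 × 400) = 0.944405
Parallel (shunt driver, array deployment motor, and power distribution unit): 1 − (1 − 0.933513)(1 − 0.871099)(1 − 0.831271) = 0.998554
Series ([0.998554], solar-array string, and load switch): 0.998554 × 0.951991 × 0.848742 = 0.806826
Parallel ([0.806826] and bus voltage limiter): 1 − (1 − 0.806826)(1 − 0.944405) = 0.9893

0.9893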